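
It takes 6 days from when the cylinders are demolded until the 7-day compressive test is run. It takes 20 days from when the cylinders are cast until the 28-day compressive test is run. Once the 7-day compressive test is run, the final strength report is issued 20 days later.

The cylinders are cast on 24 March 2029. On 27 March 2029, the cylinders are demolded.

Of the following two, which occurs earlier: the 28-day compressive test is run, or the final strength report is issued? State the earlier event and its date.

The cylinders are cast: Mar 24, 2029.
The 28-day compressive test is run: Mar 24, 2029 + 20 days = Apr 13, 2029.
The cylinders are demolded: Mar 27, 2029.
The 7-day compressive test is run: Mar 27, 2029 + 6 days = Apr 2, 2029.
The final strength report is issued: Apr 2, 2029 + 20 days = Apr 22, 2029.
Comparing: the 28-day compressive test is run on Apr 13, 2029 vs the final strength report is issued on Apr 22, 2029. Earlier: the 28-day compressive test is run.

The 28-day compressive test is run — 13 April 2029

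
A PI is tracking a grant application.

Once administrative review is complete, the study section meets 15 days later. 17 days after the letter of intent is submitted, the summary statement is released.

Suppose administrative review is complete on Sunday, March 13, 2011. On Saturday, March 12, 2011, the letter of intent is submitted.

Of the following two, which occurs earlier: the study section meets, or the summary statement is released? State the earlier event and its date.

Administrative review is complete: Mar 13, 2011.
The study section meets: Mar 13, 2011 + 15 days = Mar 28, 2011.
The letter of intent is submitted: Mar 12, 2011.
The summary statement is released: Mar 12, 2011 + 17 days = Mar 29, 2011.
Comparing: the study section meets on Mar 28, 2011 vs the summary statement is released on Mar 29, 2011. Earlier: the study section meets.

The study section meets — Monday, March 28, 2011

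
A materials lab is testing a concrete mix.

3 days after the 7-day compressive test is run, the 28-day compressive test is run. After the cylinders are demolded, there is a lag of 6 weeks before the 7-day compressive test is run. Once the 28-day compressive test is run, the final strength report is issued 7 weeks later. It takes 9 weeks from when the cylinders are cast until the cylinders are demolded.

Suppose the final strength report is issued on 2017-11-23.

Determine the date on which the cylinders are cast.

The final strength report is issued: Nov 23, 2017.
The 28-day compressive test is run: Nov 23, 2017 − 7 weeks = Oct 5, 2017.
The 7-day compressive test is run: Oct 5, 2017 − 3 days = Oct 2, 2017.
The cylinders are demolded: Oct 2, 2017 − 6 weeks = Aug 21, 2017.
The cylinders are cast: Aug 21, 2017 − 9 weeks = Jun 19, 2017.

2017-06-19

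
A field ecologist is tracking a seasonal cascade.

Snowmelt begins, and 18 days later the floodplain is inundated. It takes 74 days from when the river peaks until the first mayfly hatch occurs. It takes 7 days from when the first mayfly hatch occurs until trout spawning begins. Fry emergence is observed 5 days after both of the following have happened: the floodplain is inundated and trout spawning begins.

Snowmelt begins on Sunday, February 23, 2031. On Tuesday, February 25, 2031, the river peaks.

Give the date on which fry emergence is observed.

Snowmelt begins: Feb 23, 2031.
The floodplain is inundated: Feb 23, 2031 + 18 days = Mar 13, 2031.
The river peaks: Feb 25, 2031.
The first mayfly hatch occurs: Feb 25, 2031 + 74 days = May 10, 2031.
Trout spawning begins: May 10, 2031 + 7 days = May 17, 2031.
Both prerequisites met — the floodplain is inundated (Mar 13, 2031), trout spawning begins (May 17, 2031); the later is May 17, 2031.
Fry emergence is observed: May 17, 2031 + 5 days = May 22, 2031.

Thursday, May 22, 2031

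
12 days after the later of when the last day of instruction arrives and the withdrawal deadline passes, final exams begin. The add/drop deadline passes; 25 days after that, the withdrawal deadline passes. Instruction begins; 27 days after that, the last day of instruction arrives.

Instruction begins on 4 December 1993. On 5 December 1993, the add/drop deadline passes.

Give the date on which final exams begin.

Instruction begins: Dec 4, 1993.
The last day of instruction arrives: Dec 4, 1993 + 27 days = Dec 31, 1993.
The add/drop deadline passes: Dec 5, 1993.
The withdrawal deadline passes: Dec 5, 1993 + 25 days = Dec 30, 1993.
Both prerequisites met — the last day of instruction arrives (Dec 31, 1993), the withdrawal deadline passes (Dec 30, 1993); the later is Dec 31, 1993.
Final exams begin: Dec 31, 1993 + 12 days = Jan 12, 1994.

12 January 1994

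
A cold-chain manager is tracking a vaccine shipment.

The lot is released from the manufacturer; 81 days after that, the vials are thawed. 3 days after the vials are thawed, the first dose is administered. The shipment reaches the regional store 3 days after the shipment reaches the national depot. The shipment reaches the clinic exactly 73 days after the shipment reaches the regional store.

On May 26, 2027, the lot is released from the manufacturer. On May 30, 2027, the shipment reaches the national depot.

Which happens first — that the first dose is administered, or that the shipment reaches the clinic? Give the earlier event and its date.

The lot is released from the manufacturer: May 26, 2027.
The vials are thawed: May 26, 2027 + 81 days = Aug 15, 2027.
The first dose is administered: Aug 15, 2027 + 3 days = Aug 18, 2027.
The shipment reaches the national depot: May 30, 2027.
The shipment reaches the regional store: May 30, 2027 + 3 days = Jun 2, 2027.
The shipment reaches the clinic: Jun 2, 2027 + 73 days = Aug 14, 2027.
Comparing: the first dose is administered on Aug 18, 2027 vs the shipment reaches the clinic on Aug 14, 2027. Earlier: the shipment reaches the clinic.

The shipment reaches the clinic — August 14, 2027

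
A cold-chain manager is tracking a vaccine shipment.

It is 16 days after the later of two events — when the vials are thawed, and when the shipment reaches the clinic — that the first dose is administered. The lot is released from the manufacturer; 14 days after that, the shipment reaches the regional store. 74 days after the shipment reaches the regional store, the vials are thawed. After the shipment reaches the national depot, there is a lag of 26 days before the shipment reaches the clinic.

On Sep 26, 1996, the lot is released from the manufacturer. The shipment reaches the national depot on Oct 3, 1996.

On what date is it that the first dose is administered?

Jan 8, 1997

The lot is released from the manufacturer: Sep 26, 1996.
The shipment reaches the regional store: Sep 26, 1996 + 14 days = Oct 10, 1996.
The vials are thawed: Oct 10, 1996 + 74 days = Dec 23, 1996.
The shipment reaches the national depot: Oct 3, 1996.
The shipment reaches the clinic: Oct 3, 1996 + 26 days = Oct 29, 1996.
Both prerequisites met — the vials are thawed (Dec 23, 1996), the shipment reaches the clinic (Oct 29, 1996); the later is Dec 23, 1996.
The first dose is administered: Dec 23, 1996 + 16 days = Jan 8, 1997.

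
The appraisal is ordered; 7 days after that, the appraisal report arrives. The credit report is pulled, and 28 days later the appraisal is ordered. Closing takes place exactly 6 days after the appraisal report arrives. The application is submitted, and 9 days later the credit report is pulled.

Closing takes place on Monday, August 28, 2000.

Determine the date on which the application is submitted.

Sunday, July 9, 2000

Closing takes place: Aug 28, 2000.
The appraisal report arrives: Aug 28, 2000 − 6 days = Aug 22, 2000.
The appraisal is ordered: Aug 22, 2000 − 7 days = Aug 15, 2000.
The credit report is pulled: Aug 15, 2000 − 28 days = Jul 18, 2000.
The application is submitted: Jul 18, 2000 − 9 days = Jul 9, 2000.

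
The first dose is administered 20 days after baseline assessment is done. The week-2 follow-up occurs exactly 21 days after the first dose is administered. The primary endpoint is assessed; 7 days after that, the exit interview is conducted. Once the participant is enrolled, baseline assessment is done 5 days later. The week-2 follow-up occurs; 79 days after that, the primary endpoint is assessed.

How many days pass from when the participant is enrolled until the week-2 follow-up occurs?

46 days

Causal path: the participant is enrolled → baseline assessment is done → the first dose is administered → the week-2 follow-up occurs.
Total delay along the path: 5 + 20 + 21 = 46 days.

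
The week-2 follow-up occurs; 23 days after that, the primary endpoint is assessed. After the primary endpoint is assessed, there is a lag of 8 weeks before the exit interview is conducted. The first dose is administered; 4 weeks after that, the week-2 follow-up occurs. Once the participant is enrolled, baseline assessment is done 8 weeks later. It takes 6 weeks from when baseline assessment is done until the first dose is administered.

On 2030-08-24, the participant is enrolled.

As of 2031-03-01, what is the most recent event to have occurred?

The primary endpoint is assessed

The participant is enrolled: Aug 24, 2030.
Baseline assessment is done: Aug 24, 2030 + 8 weeks = Oct 19, 2030.
The first dose is administered: Oct 19, 2030 + 6 weeks = Nov 30, 2030.
The week-2 follow-up occurs: Nov 30, 2030 + 4 weeks = Dec 28, 2030.
The primary endpoint is assessed: Dec 28, 2030 + 23 days = Jan 20, 2031.
The exit interview is conducted: Jan 20, 2031 + 8 weeks = Mar 17, 2031.
Mar 1, 2031 falls between when the primary endpoint is assessed (Jan 20, 2031) and when the exit interview is conducted (Mar 17, 2031).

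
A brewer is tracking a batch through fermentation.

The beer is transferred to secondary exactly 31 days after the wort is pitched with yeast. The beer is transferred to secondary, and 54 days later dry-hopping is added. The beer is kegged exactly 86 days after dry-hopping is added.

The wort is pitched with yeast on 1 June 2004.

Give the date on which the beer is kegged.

19 November 2004

The wort is pitched with yeast: Jun 1, 2004.
The beer is transferred to secondary: Jun 1, 2004 + 31 days = Jul 2, 2004.
Dry-hopping is added: Jul 2, 2004 + 54 days = Aug 25, 2004.
The beer is kegged: Aug 25, 2004 + 86 days = Nov 19, 2004.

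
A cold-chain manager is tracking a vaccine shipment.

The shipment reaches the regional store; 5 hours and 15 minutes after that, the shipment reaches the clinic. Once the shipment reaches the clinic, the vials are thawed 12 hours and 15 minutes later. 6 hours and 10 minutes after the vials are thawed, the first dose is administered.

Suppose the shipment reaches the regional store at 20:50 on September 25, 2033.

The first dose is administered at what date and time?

20:30 on September 26, 2033

The shipment reaches the regional store: 20:50 Sep 25, 2033.
The shipment reaches the clinic: 20:50 Sep 25, 2033 + 5h15m = 02:05 Sep 26, 2033.
The vials are thawed: 02:05 Sep 26, 2033 + 12h15m = 14:20 Sep 26, 2033.
The first dose is administered: 14:20 Sep 26, 2033 + 6h10m = 20:30 Sep 26, 2033.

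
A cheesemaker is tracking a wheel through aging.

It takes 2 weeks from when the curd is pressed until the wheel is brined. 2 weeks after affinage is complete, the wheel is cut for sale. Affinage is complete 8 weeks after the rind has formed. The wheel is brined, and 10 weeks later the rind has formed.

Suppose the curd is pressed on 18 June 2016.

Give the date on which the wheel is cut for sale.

19 November 2016

The curd is pressed: Jun 18, 2016.
The wheel is brined: Jun 18, 2016 + 2 weeks = Jul 2, 2016.
The rind has formed: Jul 2, 2016 + 10 weeks = Sep 10, 2016.
Affinage is complete: Sep 10, 2016 + 8 weeks = Nov 5, 2016.
The wheel is cut for sale: Nov 5, 2016 + 2 weeks = Nov 19, 2016.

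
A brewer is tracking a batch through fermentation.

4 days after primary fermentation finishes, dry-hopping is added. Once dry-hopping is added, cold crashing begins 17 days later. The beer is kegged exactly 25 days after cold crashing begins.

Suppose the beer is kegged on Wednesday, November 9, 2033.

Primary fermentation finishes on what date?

The beer is kegged: Nov 9, 2033.
Cold crashing begins: Nov 9, 2033 − 25 days = Oct 15, 2033.
Dry-hopping is added: Oct 15, 2033 − 17 days = Sep 28, 2033.
Primary fermentation finishes: Sep 28, 2033 − 4 days = Sep 24, 2033.

Saturday, September 24, 2033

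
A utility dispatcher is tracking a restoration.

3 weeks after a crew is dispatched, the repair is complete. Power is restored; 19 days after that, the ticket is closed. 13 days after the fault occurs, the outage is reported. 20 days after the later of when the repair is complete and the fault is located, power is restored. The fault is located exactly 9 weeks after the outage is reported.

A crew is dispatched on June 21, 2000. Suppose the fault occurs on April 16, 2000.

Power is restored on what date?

August 1, 2000

A crew is dispatched: Jun 21, 2000.
The repair is complete: Jun 21, 2000 + 3 weeks = Jul 12, 2000.
The fault occurs: Apr 16, 2000.
The outage is reported: Apr 16, 2000 + 13 days = Apr 29, 2000.
The fault is located: Apr 29, 2000 + 9 weeks = Jul 1, 2000.
Both prerequisites met — the repair is complete (Jul 12, 2000), the fault is located (Jul 1, 2000); the later is Jul 12, 2000.
Power is restored: Jul 12, 2000 + 20 days = Aug 1, 2000.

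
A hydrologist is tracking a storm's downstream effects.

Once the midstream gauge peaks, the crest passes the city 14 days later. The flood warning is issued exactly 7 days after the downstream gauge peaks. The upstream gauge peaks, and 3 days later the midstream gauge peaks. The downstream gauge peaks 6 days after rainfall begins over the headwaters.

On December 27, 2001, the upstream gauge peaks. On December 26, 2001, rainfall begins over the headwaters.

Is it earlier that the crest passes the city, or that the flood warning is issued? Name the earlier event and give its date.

The flood warning is issued — January 8, 2002

The upstream gauge peaks: Dec 27, 2001.
The midstream gauge peaks: Dec 27, 2001 + 3 days = Dec 30, 2001.
The crest passes the city: Dec 30, 2001 + 14 days = Jan 13, 2002.
Rainfall begins over the headwaters: Dec 26, 2001.
The downstream gauge peaks: Dec 26, 2001 + 6 days = Jan 1, 2002.
The flood warning is issued: Jan 1, 2002 + 7 days = Jan 8, 2002.
Comparing: the crest passes the city on Jan 13, 2002 vs the flood warning is issued on Jan 8, 2002. Earlier: the flood warning is issued.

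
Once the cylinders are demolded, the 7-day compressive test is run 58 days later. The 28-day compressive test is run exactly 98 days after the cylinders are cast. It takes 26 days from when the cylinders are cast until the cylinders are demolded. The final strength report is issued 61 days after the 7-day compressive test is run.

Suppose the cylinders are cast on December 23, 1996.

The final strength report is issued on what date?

May 17, 1997

The cylinders are cast: Dec 23, 1996.
The cylinders are demolded: Dec 23, 1996 + 26 days = Jan 18, 1997.
The 7-day compressive test is run: Jan 18, 1997 + 58 days = Mar 17, 1997.
The final strength report is issued: Mar 17, 1997 + 61 days = May 17, 1997.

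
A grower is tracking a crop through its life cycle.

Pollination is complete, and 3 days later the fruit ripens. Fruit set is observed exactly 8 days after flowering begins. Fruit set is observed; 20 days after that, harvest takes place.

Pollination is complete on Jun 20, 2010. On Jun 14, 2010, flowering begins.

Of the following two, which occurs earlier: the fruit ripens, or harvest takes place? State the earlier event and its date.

Pollination is complete: Jun 20, 2010.
The fruit ripens: Jun 20, 2010 + 3 days = Jun 23, 2010.
Flowering begins: Jun 14, 2010.
Fruit set is observed: Jun 14, 2010 + 8 days = Jun 22, 2010.
Harvest takes place: Jun 22, 2010 + 20 days = Jul 12, 2010.
Comparing: the fruit ripens on Jun 23, 2010 vs harvest takes place on Jul 12, 2010. Earlier: the fruit ripens.

The fruit ripens — Jun 23, 2010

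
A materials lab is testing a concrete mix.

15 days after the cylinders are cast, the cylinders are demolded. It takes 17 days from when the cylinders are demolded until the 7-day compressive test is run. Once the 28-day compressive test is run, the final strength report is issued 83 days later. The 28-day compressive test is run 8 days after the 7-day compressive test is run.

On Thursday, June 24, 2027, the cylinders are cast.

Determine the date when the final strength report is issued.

Monday, October 25, 2027

The cylinders are cast: Jun 24, 2027.
The cylinders are demolded: Jun 24, 2027 + 15 days = Jul 9, 2027.
The 7-day compressive test is run: Jul 9, 2027 + 17 days = Jul 26, 2027.
The 28-day compressive test is run: Jul 26, 2027 + 8 days = Aug 3, 2027.
The final strength report is issued: Aug 3, 2027 + 83 days = Oct 25, 2027.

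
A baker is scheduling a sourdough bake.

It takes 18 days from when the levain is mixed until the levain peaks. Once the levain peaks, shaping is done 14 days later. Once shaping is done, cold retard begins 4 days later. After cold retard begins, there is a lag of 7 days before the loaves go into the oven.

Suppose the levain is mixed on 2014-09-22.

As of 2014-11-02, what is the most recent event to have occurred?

The levain is mixed: Sep 22, 2014.
The levain peaks: Sep 22, 2014 + 18 days = Oct 10, 2014.
Shaping is done: Oct 10, 2014 + 14 days = Oct 24, 2014.
Cold retard begins: Oct 24, 2014 + 4 days = Oct 28, 2014.
The loaves go into the oven: Oct 28, 2014 + 7 days = Nov 4, 2014.
Nov 2, 2014 falls between when cold retard begins (Oct 28, 2014) and when the loaves go into the oven (Nov 4, 2014).

Cold retard begins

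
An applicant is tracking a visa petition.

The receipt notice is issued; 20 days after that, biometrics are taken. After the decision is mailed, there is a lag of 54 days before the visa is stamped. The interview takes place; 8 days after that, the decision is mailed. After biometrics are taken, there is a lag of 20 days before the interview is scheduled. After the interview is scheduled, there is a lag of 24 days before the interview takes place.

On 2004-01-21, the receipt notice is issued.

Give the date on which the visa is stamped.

The receipt notice is issued: Jan 21, 2004.
Biometrics are taken: Jan 21, 2004 + 20 days = Feb 10, 2004.
The interview is scheduled: Feb 10, 2004 + 20 days = Mar 1, 2004.
The interview takes place: Mar 1, 2004 + 24 days = Mar 25, 2004.
The decision is mailed: Mar 25, 2004 + 8 days = Apr 2, 2004.
The visa is stamped: Apr 2, 2004 + 54 days = May 26, 2004.

2004-05-26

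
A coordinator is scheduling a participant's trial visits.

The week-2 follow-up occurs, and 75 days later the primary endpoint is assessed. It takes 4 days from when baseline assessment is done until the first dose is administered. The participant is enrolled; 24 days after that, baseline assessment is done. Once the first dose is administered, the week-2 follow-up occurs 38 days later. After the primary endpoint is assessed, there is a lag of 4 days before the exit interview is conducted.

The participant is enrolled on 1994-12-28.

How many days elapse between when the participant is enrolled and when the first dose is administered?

Causal path: the participant is enrolled → baseline assessment is done → the first dose is administered.
Total delay along the path: 24 + 4 = 28 days.

28 days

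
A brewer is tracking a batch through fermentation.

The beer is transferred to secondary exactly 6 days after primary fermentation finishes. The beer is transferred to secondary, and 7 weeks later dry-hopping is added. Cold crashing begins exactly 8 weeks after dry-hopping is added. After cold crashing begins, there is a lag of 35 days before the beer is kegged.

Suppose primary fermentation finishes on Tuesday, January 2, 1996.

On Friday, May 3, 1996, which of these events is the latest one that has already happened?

Primary fermentation finishes: Jan 2, 1996.
The beer is transferred to secondary: Jan 2, 1996 + 6 days = Jan 8, 1996.
Dry-hopping is added: Jan 8, 1996 + 7 weeks = Feb 26, 1996.
Cold crashing begins: Feb 26, 1996 + 8 weeks = Apr 22, 1996.
The beer is kegged: Apr 22, 1996 + 35 days = May 27, 1996.
May 3, 1996 falls between when cold crashing begins (Apr 22, 1996) and when the beer is kegged (May 27, 1996).

Cold crashing begins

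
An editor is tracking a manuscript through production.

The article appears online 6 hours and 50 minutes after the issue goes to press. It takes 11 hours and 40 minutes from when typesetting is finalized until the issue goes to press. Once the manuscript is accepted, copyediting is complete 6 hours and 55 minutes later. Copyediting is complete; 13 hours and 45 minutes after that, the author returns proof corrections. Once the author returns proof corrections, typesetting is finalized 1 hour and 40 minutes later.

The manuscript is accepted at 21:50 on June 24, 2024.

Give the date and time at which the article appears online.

The manuscript is accepted: 21:50 Jun 24, 2024.
Copyediting is complete: 21:50 Jun 24, 2024 + 6h55m = 04:45 Jun 25, 2024.
The author returns proof corrections: 04:45 Jun 25, 2024 + 13h45m = 18:30 Jun 25, 2024.
Typesetting is finalized: 18:30 Jun 25, 2024 + 1h40m = 20:10 Jun 25, 2024.
The issue goes to press: 20:10 Jun 25, 2024 + 11h40m = 07:50 Jun 26, 2024.
The article appears online: 07:50 Jun 26, 2024 + 6h50m = 14:40 Jun 26, 2024.

14:40 on June 26, 2024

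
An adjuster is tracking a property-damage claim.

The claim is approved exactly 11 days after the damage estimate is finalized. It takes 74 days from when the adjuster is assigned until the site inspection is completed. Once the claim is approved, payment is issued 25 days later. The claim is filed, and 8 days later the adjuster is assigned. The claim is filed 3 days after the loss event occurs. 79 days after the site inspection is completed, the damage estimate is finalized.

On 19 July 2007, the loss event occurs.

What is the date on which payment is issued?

The loss event occurs: Jul 19, 2007.
The claim is filed: Jul 19, 2007 + 3 days = Jul 22, 2007.
The adjuster is assigned: Jul 22, 2007 + 8 days = Jul 30, 2007.
The site inspection is completed: Jul 30, 2007 + 74 days = Oct 12, 2007.
The damage estimate is finalized: Oct 12, 2007 + 79 days = Dec 30, 2007.
The claim is approved: Dec 30, 2007 + 11 days = Jan 10, 2008.
Payment is issued: Jan 10, 2008 + 25 days = Feb 4, 2008.

4 February 2008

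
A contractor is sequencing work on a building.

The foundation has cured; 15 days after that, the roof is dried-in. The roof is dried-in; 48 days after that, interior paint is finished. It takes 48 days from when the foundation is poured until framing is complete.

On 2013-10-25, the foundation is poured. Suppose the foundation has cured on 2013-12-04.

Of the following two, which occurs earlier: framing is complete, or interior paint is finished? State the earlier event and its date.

The foundation is poured: Oct 25, 2013.
Framing is complete: Oct 25, 2013 + 48 days = Dec 12, 2013.
The foundation has cured: Dec 4, 2013.
The roof is dried-in: Dec 4, 2013 + 15 days = Dec 19, 2013.
Interior paint is finished: Dec 19, 2013 + 48 days = Feb 5, 2014.
Comparing: framing is complete on Dec 12, 2013 vs interior paint is finished on Feb 5, 2014. Earlier: framing is complete.

Framing is complete — 2013-12-12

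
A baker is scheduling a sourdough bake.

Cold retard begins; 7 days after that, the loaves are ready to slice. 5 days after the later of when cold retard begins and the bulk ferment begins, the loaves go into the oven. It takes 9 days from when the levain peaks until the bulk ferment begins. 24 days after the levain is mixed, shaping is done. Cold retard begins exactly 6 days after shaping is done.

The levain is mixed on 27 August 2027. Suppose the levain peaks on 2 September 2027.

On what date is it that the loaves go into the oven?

1 October 2027

The levain is mixed: Aug 27, 2027.
Shaping is done: Aug 27, 2027 + 24 days = Sep 20, 2027.
Cold retard begins: Sep 20, 2027 + 6 days = Sep 26, 2027.
The levain peaks: Sep 2, 2027.
The bulk ferment begins: Sep 2, 2027 + 9 days = Sep 11, 2027.
Both prerequisites met — cold retard begins (Sep 26, 2027), the bulk ferment begins (Sep 11, 2027); the later is Sep 26, 2027.
The loaves go into the oven: Sep 26, 2027 + 5 days = Oct 1, 2027.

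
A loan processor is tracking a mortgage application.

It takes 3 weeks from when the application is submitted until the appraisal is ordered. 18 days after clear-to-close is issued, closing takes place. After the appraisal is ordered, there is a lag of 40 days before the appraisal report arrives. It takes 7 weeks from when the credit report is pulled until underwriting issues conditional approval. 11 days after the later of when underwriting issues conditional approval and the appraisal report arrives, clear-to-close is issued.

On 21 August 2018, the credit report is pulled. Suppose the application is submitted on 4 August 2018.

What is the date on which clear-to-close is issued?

20 October 2018

The credit report is pulled: Aug 21, 2018.
Underwriting issues conditional approval: Aug 21, 2018 + 7 weeks = Oct 9, 2018.
The application is submitted: Aug 4, 2018.
The appraisal is ordered: Aug 4, 2018 + 3 weeks = Aug 25, 2018.
The appraisal report arrives: Aug 25, 2018 + 40 days = Oct 4, 2018.
Both prerequisites met — underwriting issues conditional approval (Oct 9, 2018), the appraisal report arrives (Oct 4, 2018); the later is Oct 9, 2018.
Clear-to-close is issued: Oct 9, 2018 + 11 days = Oct 20, 2018.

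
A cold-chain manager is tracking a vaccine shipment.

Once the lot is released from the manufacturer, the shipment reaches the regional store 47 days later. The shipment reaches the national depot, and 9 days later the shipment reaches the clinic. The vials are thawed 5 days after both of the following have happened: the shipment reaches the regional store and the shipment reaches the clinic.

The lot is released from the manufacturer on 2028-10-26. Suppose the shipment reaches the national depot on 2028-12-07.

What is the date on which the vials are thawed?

2028-12-21

The lot is released from the manufacturer: Oct 26, 2028.
The shipment reaches the regional store: Oct 26, 2028 + 47 days = Dec 12, 2028.
The shipment reaches the national depot: Dec 7, 2028.
The shipment reaches the clinic: Dec 7, 2028 + 9 days = Dec 16, 2028.
Both prerequisites met — the shipment reaches the regional store (Dec 12, 2028), the shipment reaches the clinic (Dec 16, 2028); the later is Dec 16, 2028.
The vials are thawed: Dec 16, 2028 + 5 days = Dec 21, 2028.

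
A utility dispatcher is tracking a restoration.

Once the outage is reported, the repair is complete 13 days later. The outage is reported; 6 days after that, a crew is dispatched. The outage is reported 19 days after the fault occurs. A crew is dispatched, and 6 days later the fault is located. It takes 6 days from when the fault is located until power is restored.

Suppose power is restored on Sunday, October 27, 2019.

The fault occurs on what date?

Friday, September 20, 2019

Power is restored: Oct 27, 2019.
The fault is located: Oct 27, 2019 − 6 days = Oct 21, 2019.
A crew is dispatched: Oct 21, 2019 − 6 days = Oct 15, 2019.
The outage is reported: Oct 15, 2019 − 6 days = Oct 9, 2019.
The fault occurs: Oct 9, 2019 − 19 days = Sep 20, 2019.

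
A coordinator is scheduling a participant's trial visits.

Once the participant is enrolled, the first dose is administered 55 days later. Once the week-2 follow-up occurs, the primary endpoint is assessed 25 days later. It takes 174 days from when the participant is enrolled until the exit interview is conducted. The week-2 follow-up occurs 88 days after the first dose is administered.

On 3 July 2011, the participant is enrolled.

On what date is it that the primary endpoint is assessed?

The participant is enrolled: Jul 3, 2011.
The first dose is administered: Jul 3, 2011 + 55 days = Aug 27, 2011.
The week-2 follow-up occurs: Aug 27, 2011 + 88 days = Nov 23, 2011.
The primary endpoint is assessed: Nov 23, 2011 + 25 days = Dec 18, 2011.

18 December 2011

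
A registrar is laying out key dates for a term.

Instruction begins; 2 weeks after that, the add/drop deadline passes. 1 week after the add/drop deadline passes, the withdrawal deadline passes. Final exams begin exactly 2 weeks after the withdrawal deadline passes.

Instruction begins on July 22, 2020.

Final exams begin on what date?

Instruction begins: Jul 22, 2020.
The add/drop deadline passes: Jul 22, 2020 + 2 weeks = Aug 5, 2020.
The withdrawal deadline passes: Aug 5, 2020 + 1 week = Aug 12, 2020.
Final exams begin: Aug 12, 2020 + 2 weeks = Aug 26, 2020.

August 26, 2020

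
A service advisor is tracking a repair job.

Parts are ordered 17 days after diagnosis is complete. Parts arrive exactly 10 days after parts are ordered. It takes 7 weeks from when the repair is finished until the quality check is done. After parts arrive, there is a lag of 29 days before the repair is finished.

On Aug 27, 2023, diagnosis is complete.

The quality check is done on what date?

Dec 10, 2023

Diagnosis is complete: Aug 27, 2023.
Parts are ordered: Aug 27, 2023 + 17 days = Sep 13, 2023.
Parts arrive: Sep 13, 2023 + 10 days = Sep 23, 2023.
The repair is finished: Sep 23, 2023 + 29 days = Oct 22, 2023.
The quality check is done: Oct 22, 2023 + 7 weeks = Dec 10, 2023.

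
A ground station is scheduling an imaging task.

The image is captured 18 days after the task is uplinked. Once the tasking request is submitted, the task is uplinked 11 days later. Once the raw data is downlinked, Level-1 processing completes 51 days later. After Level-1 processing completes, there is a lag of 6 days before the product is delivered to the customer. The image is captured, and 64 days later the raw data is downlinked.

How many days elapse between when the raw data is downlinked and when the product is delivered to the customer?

57 days

Causal path: the raw data is downlinked → Level-1 processing completes → the product is delivered to the customer.
Total delay along the path: 51 + 6 = 57 days.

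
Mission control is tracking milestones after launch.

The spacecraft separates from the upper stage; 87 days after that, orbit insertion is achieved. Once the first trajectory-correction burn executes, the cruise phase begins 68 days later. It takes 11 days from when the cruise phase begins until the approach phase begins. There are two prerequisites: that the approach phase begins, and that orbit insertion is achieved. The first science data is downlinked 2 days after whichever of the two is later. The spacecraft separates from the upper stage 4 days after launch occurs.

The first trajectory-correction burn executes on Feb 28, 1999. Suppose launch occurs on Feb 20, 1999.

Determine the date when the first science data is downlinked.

May 24, 1999

The first trajectory-correction burn executes: Feb 28, 1999.
The cruise phase begins: Feb 28, 1999 + 68 days = May 7, 1999.
The approach phase begins: May 7, 1999 + 11 days = May 18, 1999.
Launch occurs: Feb 20, 1999.
The spacecraft separates from the upper stage: Feb 20, 1999 + 4 days = Feb 24, 1999.
Orbit insertion is achieved: Feb 24, 1999 + 87 days = May 22, 1999.
Both prerequisites met — the approach phase begins (May 18, 1999), orbit insertion is achieved (May 22, 1999); the later is May 22, 1999.
The first science data is downlinked: May 22, 1999 + 2 days = May 24, 1999.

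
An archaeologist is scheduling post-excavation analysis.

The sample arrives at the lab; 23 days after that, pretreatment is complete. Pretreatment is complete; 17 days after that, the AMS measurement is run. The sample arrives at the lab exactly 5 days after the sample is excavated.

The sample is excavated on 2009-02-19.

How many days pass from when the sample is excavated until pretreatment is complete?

Causal path: the sample is excavated → the sample arrives at the lab → pretreatment is complete.
Total delay along the path: 5 + 23 = 28 days.

28 days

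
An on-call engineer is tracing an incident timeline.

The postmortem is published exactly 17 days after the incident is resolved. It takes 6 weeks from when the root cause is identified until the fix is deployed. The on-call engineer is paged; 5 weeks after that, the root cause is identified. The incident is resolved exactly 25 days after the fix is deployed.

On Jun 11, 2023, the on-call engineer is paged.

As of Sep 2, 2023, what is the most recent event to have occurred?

The on-call engineer is paged: Jun 11, 2023.
The root cause is identified: Jun 11, 2023 + 5 weeks = Jul 16, 2023.
The fix is deployed: Jul 16, 2023 + 6 weeks = Aug 27, 2023.
The incident is resolved: Aug 27, 2023 + 25 days = Sep 21, 2023.
The postmortem is published: Sep 21, 2023 + 17 days = Oct 8, 2023.
Sep 2, 2023 falls between when the fix is deployed (Aug 27, 2023) and when the incident is resolved (Sep 21, 2023).

The fix is deployed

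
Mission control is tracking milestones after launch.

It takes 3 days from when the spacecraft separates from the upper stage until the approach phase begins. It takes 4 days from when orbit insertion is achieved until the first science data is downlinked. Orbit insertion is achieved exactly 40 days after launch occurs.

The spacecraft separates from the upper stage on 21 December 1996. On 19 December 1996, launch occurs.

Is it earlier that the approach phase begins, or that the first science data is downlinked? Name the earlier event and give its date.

The spacecraft separates from the upper stage: Dec 21, 1996.
The approach phase begins: Dec 21, 1996 + 3 days = Dec 24, 1996.
Launch occurs: Dec 19, 1996.
Orbit insertion is achieved: Dec 19, 1996 + 40 days = Jan 28, 1997.
The first science data is downlinked: Jan 28, 1997 + 4 days = Feb 1, 1997.
Comparing: the approach phase begins on Dec 24, 1996 vs the first science data is downlinked on Feb 1, 1997. Earlier: the approach phase begins.

The approach phase begins — 24 December 1996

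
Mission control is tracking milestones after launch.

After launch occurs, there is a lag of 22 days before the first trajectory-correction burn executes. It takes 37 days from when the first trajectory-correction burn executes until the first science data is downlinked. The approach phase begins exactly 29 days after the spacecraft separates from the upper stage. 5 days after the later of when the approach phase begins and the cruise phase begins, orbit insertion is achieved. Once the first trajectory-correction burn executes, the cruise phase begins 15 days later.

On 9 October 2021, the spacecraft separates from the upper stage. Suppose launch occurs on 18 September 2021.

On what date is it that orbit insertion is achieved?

12 November 2021

The spacecraft separates from the upper stage: Oct 9, 2021.
The approach phase begins: Oct 9, 2021 + 29 days = Nov 7, 2021.
Launch occurs: Sep 18, 2021.
The first trajectory-correction burn executes: Sep 18, 2021 + 22 days = Oct 10, 2021.
The cruise phase begins: Oct 10, 2021 + 15 days = Oct 25, 2021.
Both prerequisites met — the approach phase begins (Nov 7, 2021), the cruise phase begins (Oct 25, 2021); the later is Nov 7, 2021.
Orbit insertion is achieved: Nov 7, 2021 + 5 days = Nov 12, 2021.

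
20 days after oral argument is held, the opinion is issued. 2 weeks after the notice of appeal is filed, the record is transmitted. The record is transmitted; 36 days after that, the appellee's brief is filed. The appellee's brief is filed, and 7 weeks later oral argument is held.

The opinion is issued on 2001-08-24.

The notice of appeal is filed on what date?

2001-04-27

The opinion is issued: Aug 24, 2001.
Oral argument is held: Aug 24, 2001 − 20 days = Aug 4, 2001.
The appellee's brief is filed: Aug 4, 2001 − 7 weeks = Jun 16, 2001.
The record is transmitted: Jun 16, 2001 − 36 days = May 11, 2001.
The notice of appeal is filed: May 11, 2001 − 2 weeks = Apr 27, 2001.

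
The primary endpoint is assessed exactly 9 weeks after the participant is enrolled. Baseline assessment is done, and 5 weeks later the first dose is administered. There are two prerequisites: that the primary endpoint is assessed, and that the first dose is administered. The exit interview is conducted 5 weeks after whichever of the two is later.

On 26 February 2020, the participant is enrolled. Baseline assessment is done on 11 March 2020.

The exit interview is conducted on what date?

3 June 2020

The participant is enrolled: Feb 26, 2020.
The primary endpoint is assessed: Feb 26, 2020 + 9 weeks = Apr 29, 2020.
Baseline assessment is done: Mar 11, 2020.
The first dose is administered: Mar 11, 2020 + 5 weeks = Apr 15, 2020.
Both prerequisites met — the primary endpoint is assessed (Apr 29, 2020), the first dose is administered (Apr 15, 2020); the later is Apr 29, 2020.
The exit interview is conducted: Apr 29, 2020 + 5 weeks = Jun 3, 2020.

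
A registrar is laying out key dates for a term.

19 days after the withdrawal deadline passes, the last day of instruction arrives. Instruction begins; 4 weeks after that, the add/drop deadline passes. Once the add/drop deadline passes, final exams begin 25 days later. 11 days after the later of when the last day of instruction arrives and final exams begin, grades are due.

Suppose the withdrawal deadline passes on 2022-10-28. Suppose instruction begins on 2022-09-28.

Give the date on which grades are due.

The withdrawal deadline passes: Oct 28, 2022.
The last day of instruction arrives: Oct 28, 2022 + 19 days = Nov 16, 2022.
Instruction begins: Sep 28, 2022.
The add/drop deadline passes: Sep 28, 2022 + 4 weeks = Oct 26, 2022.
Final exams begin: Oct 26, 2022 + 25 days = Nov 20, 2022.
Both prerequisites met — the last day of instruction arrives (Nov 16, 2022), final exams begin (Nov 20, 2022); the later is Nov 20, 2022.
Grades are due: Nov 20, 2022 + 11 days = Dec 1, 2022.

2022-12-01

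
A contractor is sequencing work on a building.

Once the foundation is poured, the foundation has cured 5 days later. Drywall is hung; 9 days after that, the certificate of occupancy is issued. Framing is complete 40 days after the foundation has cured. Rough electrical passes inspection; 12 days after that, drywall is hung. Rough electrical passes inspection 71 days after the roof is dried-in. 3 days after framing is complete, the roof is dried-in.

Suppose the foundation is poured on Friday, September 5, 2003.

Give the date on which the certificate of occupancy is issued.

The foundation is poured: Sep 5, 2003.
The foundation has cured: Sep 5, 2003 + 5 days = Sep 10, 2003.
Framing is complete: Sep 10, 2003 + 40 days = Oct 20, 2003.
The roof is dried-in: Oct 20, 2003 + 3 days = Oct 23, 2003.
Rough electrical passes inspection: Oct 23, 2003 + 71 days = Jan 2, 2004.
Drywall is hung: Jan 2, 2004 + 12 days = Jan 14, 2004.
The certificate of occupancy is issued: Jan 14, 2004 + 9 days = Jan 23, 2004.

Friday, January 23, 2004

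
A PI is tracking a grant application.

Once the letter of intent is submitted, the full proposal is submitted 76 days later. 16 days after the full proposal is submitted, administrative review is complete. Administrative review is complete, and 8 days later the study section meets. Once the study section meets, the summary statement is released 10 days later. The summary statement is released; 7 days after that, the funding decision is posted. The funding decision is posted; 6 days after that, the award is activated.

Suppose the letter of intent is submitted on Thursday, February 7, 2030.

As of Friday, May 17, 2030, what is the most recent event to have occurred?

Administrative review is complete

The letter of intent is submitted: Feb 7, 2030.
The full proposal is submitted: Feb 7, 2030 + 76 days = Apr 24, 2030.
Administrative review is complete: Apr 24, 2030 + 16 days = May 10, 2030.
The study section meets: May 10, 2030 + 8 days = May 18, 2030.
The summary statement is released: May 18, 2030 + 10 days = May 28, 2030.
The funding decision is posted: May 28, 2030 + 7 days = Jun 4, 2030.
The award is activated: Jun 4, 2030 + 6 days = Jun 10, 2030.
May 17, 2030 falls between when administrative review is complete (May 10, 2030) and when the study section meets (May 18, 2030).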